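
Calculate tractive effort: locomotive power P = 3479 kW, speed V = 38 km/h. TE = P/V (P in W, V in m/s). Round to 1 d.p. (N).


Convert: P = 3479 kW = 3479000 W
V = 38 / 3.6 = 10.5556 m/s
TE = 3479000 / 10.5556
TE = 329589.5 N

329589.5


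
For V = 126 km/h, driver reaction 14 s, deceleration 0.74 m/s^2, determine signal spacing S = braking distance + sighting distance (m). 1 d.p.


V = 126 / 3.6 = 35.0 m/s
Braking distance = 35.0^2 / (2*0.74) = 827.7027 m
Sighting distance = 35.0 * 14 = 490.0 m
S = 827.7027 + 490.0 = 1317.7 m

1317.7


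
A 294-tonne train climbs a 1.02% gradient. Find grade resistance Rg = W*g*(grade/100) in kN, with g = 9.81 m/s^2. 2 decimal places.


Rg = W * 9.81 * grade / 100
Rg = 294 * 9.81 * 1.02 / 100
Rg = 2884.14 * 0.0102
Rg = 29.42 kN

29.42


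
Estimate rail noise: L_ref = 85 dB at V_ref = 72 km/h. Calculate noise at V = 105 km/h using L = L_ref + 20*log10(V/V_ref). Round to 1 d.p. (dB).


V/V_ref = 105 / 72 = 1.458333
log10(1.458333) = 0.163857
20 * 0.163857 = 3.2771
L = 85 + 3.2771 = 88.3 dB

88.3


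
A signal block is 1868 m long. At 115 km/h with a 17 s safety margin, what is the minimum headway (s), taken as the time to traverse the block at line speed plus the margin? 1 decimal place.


V = 115 / 3.6 = 31.9444 m/s
Block traversal time = 1868 / 31.9444 = 58.4765 s
Headway = 58.4765 + 17
Headway = 75.5 s

75.5


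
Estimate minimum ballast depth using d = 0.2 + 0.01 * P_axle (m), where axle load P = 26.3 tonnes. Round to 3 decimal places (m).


d = 0.2 + 0.01 * 26.3
d = 0.2 + 0.263
d = 0.463 m

0.463


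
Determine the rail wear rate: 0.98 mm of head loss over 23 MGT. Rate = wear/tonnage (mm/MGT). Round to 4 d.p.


Wear rate = total wear / cumulative tonnage
Rate = 0.98 / 23
Rate = 0.0426 mm/MGT

0.0426


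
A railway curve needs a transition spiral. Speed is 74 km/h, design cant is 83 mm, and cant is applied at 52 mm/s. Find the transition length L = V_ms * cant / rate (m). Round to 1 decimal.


Convert speed: V = 74 / 3.6 = 20.5556 m/s
L = 20.5556 * 83 / 52
L = 1706.1111 / 52
L = 32.8 m

32.8


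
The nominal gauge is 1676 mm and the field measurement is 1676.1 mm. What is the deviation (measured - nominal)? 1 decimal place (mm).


Deviation = measured - nominal
Deviation = 1676.1 - 1676
Deviation = 0.1 mm

0.1


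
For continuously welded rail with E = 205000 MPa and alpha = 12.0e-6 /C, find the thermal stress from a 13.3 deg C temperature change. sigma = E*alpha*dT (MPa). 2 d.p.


sigma = E * alpha * dT
sigma = 205000 * 12.0e-6 * 13.3
sigma = 2.46 * 13.3
sigma = 32.72 MPa

32.72


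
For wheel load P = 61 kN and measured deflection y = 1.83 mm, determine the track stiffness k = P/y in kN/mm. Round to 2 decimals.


Track stiffness k = P / y
k = 61 / 1.83
k = 33.33 kN/mm

33.33


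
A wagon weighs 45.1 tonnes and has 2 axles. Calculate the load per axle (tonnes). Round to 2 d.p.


Load per axle = total weight / number of axles
Load = 45.1 / 2
Load = 22.55 tonnes

22.55


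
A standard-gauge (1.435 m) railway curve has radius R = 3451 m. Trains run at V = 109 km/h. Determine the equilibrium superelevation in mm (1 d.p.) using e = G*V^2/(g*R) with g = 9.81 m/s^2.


Convert speed: V = 109 / 3.6 = 30.2778 m/s
Apply formula: e = 1.435 * 30.2778^2 / (9.81 * 3451)
e = 1.435 * 916.7438 / 33854.31
e = 0.038858 m = 38.9 mm

38.9


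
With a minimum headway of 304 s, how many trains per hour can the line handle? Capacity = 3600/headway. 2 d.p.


Capacity = 3600 / headway
Capacity = 3600 / 304
Capacity = 11.84 trains/hour

11.84


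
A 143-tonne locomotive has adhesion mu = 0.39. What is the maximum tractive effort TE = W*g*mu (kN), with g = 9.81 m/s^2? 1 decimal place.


TE_max = W * g * mu
TE_max = 143 * 9.81 * 0.39
TE_max = 1402.83 * 0.39
TE_max = 547.1 kN

547.1


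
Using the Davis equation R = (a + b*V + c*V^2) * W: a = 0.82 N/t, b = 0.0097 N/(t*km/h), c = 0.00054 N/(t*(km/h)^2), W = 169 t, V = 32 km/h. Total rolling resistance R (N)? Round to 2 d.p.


b*V = 0.0097 * 32 = 0.3104
c*V^2 = 0.00054 * 1024 = 0.55296
R_per_t = 0.82 + 0.3104 + 0.55296 = 1.68336 N/t
R_total = 1.68336 * 169 = 284.49 N

284.49


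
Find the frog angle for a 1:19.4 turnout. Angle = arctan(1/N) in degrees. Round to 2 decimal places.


1/N = 1/19.4 = 0.051546
angle = arctan(0.051546) = 0.051501 rad
angle = 0.051501 * 180/pi = 2.95 degrees

2.95


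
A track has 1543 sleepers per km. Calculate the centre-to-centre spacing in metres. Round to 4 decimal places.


Spacing = 1000 m / number of sleepers
Spacing = 1000 / 1543
Spacing = 0.6481 m

0.6481


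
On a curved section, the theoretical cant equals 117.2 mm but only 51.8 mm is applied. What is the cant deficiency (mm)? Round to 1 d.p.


Cant deficiency = equilibrium cant - actual cant
CD = 117.2 - 51.8
CD = 65.4 mm

65.4


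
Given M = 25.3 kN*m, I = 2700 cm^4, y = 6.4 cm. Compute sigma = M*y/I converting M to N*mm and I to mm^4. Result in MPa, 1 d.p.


Convert units:
M = 25.3 kN*m = 25300000 N*mm
y = 6.4 cm = 64 mm
I = 2700 cm^4 = 27000000 mm^4
sigma = 25300000 * 64 / 27000000
sigma = 60.0 MPa

60.0


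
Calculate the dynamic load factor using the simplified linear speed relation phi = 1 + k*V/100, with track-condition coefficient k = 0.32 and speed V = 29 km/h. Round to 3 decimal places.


phi = 1 + k * V / 100
phi = 1 + 0.32 * 29 / 100
phi = 1 + 0.0928
phi = 1.093

1.093


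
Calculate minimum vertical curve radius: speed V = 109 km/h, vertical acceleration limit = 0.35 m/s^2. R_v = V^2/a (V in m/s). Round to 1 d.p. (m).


Convert speed: V = 109 / 3.6 = 30.2778 m/s
V^2 = 916.7438 m^2/s^2
R_v = 916.7438 / 0.35
R_v = 2619.3 m

2619.3


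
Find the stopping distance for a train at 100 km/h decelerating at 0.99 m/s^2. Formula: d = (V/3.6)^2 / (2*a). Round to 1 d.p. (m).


Convert speed: V = 100 / 3.6 = 27.7778 m/s
V^2 = 771.6049
d = 771.6049 / (2 * 0.99)
d = 771.6049 / 1.98
d = 389.7 m

389.7


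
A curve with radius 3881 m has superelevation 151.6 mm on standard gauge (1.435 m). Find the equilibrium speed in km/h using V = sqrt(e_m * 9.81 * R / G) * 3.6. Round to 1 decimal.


Convert cant: e = 151.6 mm = 0.1516 m
V_ms = sqrt(0.1516 * 9.81 * 3881 / 1.435)
V_ms = sqrt(4022.165628) = 63.4205 m/s
V = 63.4205 * 3.6 = 228.3 km/h

228.3


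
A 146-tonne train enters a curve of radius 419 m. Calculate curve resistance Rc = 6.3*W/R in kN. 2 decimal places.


Rc = 6.3 * W / R
Rc = 6.3 * 146 / 419
Rc = 919.8 / 419
Rc = 2.20 kN

2.20


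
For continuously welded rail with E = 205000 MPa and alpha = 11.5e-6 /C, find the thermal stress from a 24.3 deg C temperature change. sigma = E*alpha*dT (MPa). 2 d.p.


sigma = E * alpha * dT
sigma = 205000 * 11.5e-6 * 24.3
sigma = 2.3575 * 24.3
sigma = 57.29 MPa

57.29


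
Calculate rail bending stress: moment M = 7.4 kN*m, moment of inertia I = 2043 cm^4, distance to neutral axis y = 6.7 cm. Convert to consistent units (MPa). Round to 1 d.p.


Convert units:
M = 7.4 kN*m = 7400000 N*mm
y = 6.7 cm = 67 mm
I = 2043 cm^4 = 20430000 mm^4
sigma = 7400000 * 67 / 20430000
sigma = 24.3 MPa

24.3


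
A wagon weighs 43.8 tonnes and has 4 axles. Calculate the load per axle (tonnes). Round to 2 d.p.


Load per axle = total weight / number of axles
Load = 43.8 / 4
Load = 10.95 tonnes

10.95


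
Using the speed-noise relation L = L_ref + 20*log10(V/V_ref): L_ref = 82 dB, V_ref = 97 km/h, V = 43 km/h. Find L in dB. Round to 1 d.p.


V/V_ref = 43 / 97 = 0.443299
log10(0.443299) = -0.353303
20 * -0.353303 = -7.0661
L = 82 + -7.0661 = 74.9 dB

74.9


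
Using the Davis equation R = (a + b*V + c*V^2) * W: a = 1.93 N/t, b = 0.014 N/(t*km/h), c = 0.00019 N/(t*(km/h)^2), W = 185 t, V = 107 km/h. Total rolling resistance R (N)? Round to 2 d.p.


b*V = 0.014 * 107 = 1.498
c*V^2 = 0.00019 * 11449 = 2.17531
R_per_t = 1.93 + 1.498 + 2.17531 = 5.60331 N/t
R_total = 5.60331 * 185 = 1036.61 N

1036.61


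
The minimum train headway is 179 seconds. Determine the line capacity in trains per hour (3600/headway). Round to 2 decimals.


Capacity = 3600 / headway
Capacity = 3600 / 179
Capacity = 20.11 trains/hour

20.11


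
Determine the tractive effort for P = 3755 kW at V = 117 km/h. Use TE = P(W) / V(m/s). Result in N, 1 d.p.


Convert: P = 3755 kW = 3755000 W
V = 117 / 3.6 = 32.5 m/s
TE = 3755000 / 32.5
TE = 115538.5 N

115538.5


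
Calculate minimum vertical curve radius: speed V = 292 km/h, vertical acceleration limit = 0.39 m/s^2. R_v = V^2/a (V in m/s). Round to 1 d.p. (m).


Convert speed: V = 292 / 3.6 = 81.1111 m/s
V^2 = 6579.0123 m^2/s^2
R_v = 6579.0123 / 0.39
R_v = 16869.3 m

16869.3


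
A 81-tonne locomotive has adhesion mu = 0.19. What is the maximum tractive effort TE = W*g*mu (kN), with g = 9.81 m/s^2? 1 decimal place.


TE_max = W * g * mu
TE_max = 81 * 9.81 * 0.19
TE_max = 794.61 * 0.19
TE_max = 151.0 kN

151.0


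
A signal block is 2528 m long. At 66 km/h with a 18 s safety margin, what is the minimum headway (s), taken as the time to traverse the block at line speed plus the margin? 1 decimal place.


V = 66 / 3.6 = 18.3333 m/s
Block traversal time = 2528 / 18.3333 = 137.8909 s
Headway = 137.8909 + 18
Headway = 155.9 s

155.9


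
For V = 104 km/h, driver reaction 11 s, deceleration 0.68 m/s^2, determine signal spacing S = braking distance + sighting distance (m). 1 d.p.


V = 104 / 3.6 = 28.8889 m/s
Braking distance = 28.8889^2 / (2*0.68) = 613.6529 m
Sighting distance = 28.8889 * 11 = 317.7778 m
S = 613.6529 + 317.7778 = 931.4 m

931.4


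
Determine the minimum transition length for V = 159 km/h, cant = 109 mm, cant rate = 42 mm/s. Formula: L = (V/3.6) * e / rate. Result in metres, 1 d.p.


Convert speed: V = 159 / 3.6 = 44.1667 m/s
L = 44.1667 * 109 / 42
L = 4814.1667 / 42
L = 114.6 m

114.6


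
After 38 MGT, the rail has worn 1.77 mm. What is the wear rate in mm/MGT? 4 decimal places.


Wear rate = total wear / cumulative tonnage
Rate = 1.77 / 38
Rate = 0.0466 mm/MGT

0.0466


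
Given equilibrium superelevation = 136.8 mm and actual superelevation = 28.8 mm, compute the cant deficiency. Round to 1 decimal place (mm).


Cant deficiency = equilibrium cant - actual cant
CD = 136.8 - 28.8
CD = 108.0 mm

108.0


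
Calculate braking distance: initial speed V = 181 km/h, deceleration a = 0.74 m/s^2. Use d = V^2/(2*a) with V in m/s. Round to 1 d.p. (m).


Convert speed: V = 181 / 3.6 = 50.2778 m/s
V^2 = 2527.8549
d = 2527.8549 / (2 * 0.74)
d = 2527.8549 / 1.48
d = 1708.0 m

1708.0


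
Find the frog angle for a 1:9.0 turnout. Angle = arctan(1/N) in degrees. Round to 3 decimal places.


1/N = 1/9.0 = 0.111111
angle = arctan(0.111111) = 0.110657 rad
angle = 0.110657 * 180/pi = 6.340 degrees

6.340


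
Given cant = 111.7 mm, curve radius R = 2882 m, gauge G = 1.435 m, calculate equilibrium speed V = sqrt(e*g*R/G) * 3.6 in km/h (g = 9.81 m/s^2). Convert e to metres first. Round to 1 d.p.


Convert cant: e = 111.7 mm = 0.1117 m
V_ms = sqrt(0.1117 * 9.81 * 2882 / 1.435)
V_ms = sqrt(2200.717292) = 46.9118 m/s
V = 46.9118 * 3.6 = 168.9 km/h

168.9


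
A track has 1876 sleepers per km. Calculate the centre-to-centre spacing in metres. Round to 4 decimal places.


Spacing = 1000 m / number of sleepers
Spacing = 1000 / 1876
Spacing = 0.5330 m

0.5330


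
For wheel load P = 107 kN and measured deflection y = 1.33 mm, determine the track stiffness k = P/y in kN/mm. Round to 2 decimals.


Track stiffness k = P / y
k = 107 / 1.33
k = 80.45 kN/mm

80.45


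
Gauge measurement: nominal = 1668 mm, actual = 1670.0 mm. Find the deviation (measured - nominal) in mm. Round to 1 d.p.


Deviation = measured - nominal
Deviation = 1670.0 - 1668
Deviation = 2.0 mm

2.0


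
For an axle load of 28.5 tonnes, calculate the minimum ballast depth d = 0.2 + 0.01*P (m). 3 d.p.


d = 0.2 + 0.01 * 28.5
d = 0.2 + 0.285
d = 0.485 m

0.485


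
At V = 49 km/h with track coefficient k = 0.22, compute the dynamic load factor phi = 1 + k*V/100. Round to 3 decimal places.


phi = 1 + k * V / 100
phi = 1 + 0.22 * 49 / 100
phi = 1 + 0.1078
phi = 1.108

1.108


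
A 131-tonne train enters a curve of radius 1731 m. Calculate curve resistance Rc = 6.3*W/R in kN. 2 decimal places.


Rc = 6.3 * W / R
Rc = 6.3 * 131 / 1731
Rc = 825.3 / 1731
Rc = 0.48 kN

0.48


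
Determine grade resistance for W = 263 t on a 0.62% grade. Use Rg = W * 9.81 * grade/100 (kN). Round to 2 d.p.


Rg = W * 9.81 * grade / 100
Rg = 263 * 9.81 * 0.62 / 100
Rg = 2580.03 * 0.0062
Rg = 16.00 kN

16.00


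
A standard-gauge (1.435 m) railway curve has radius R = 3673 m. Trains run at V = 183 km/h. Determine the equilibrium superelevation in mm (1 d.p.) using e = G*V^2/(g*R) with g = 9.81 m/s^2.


Convert speed: V = 183 / 3.6 = 50.8333 m/s
Apply formula: e = 1.435 * 50.8333^2 / (9.81 * 3673)
e = 1.435 * 2584.0278 / 36032.13
e = 0.10291 m = 102.9 mm

102.9


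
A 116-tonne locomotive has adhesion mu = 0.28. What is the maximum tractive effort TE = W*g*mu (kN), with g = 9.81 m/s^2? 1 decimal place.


TE_max = W * g * mu
TE_max = 116 * 9.81 * 0.28
TE_max = 1137.96 * 0.28
TE_max = 318.6 kN

318.6


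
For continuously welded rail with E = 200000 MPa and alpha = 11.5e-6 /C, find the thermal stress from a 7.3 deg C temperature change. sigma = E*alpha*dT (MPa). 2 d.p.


sigma = E * alpha * dT
sigma = 200000 * 11.5e-6 * 7.3
sigma = 2.3 * 7.3
sigma = 16.79 MPa

16.79


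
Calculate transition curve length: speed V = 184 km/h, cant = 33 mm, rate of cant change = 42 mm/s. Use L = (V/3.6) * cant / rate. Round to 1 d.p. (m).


Convert speed: V = 184 / 3.6 = 51.1111 m/s
L = 51.1111 * 33 / 42
L = 1686.6667 / 42
L = 40.2 m

40.2


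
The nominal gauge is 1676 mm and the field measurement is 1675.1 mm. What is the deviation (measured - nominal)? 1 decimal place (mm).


Deviation = measured - nominal
Deviation = 1675.1 - 1676
Deviation = -0.9 mm

-0.9


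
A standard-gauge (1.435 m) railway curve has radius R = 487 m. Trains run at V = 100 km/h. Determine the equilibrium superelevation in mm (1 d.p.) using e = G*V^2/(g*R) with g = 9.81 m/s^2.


Convert speed: V = 100 / 3.6 = 27.7778 m/s
Apply formula: e = 1.435 * 27.7778^2 / (9.81 * 487)
e = 1.435 * 771.6049 / 4777.47
e = 0.231766 m = 231.8 mm

231.8


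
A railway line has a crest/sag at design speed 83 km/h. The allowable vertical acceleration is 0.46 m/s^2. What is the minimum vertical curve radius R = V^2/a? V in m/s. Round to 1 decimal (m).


Convert speed: V = 83 / 3.6 = 23.0556 m/s
V^2 = 531.5586 m^2/s^2
R_v = 531.5586 / 0.46
R_v = 1155.6 m

1155.6


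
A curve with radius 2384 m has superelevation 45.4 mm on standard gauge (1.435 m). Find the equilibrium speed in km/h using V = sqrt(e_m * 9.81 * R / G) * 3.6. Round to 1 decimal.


Convert cant: e = 45.4 mm = 0.0454 m
V_ms = sqrt(0.0454 * 9.81 * 2384 / 1.435)
V_ms = sqrt(739.910534) = 27.2013 m/s
V = 27.2013 * 3.6 = 97.9 km/h

97.9


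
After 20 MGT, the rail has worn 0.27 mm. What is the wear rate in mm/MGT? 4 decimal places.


Wear rate = total wear / cumulative tonnage
Rate = 0.27 / 20
Rate = 0.0135 mm/MGT

0.0135


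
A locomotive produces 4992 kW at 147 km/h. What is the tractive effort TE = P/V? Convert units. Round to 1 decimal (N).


Convert: P = 4992 kW = 4992000 W
V = 147 / 3.6 = 40.8333 m/s
TE = 4992000 / 40.8333
TE = 122253.1 N

122253.1


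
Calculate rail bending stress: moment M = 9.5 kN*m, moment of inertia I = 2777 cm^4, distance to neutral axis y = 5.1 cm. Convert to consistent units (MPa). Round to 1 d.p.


Convert units:
M = 9.5 kN*m = 9500000 N*mm
y = 5.1 cm = 51 mm
I = 2777 cm^4 = 27770000 mm^4
sigma = 9500000 * 51 / 27770000
sigma = 17.4 MPa

17.4


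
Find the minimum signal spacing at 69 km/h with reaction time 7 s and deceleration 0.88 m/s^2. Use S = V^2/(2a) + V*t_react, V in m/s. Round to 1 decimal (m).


V = 69 / 3.6 = 19.1667 m/s
Braking distance = 19.1667^2 / (2*0.88) = 208.7279 m
Sighting distance = 19.1667 * 7 = 134.1667 m
S = 208.7279 + 134.1667 = 342.9 m

342.9


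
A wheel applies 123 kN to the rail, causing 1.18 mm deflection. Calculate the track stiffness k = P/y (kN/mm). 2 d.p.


Track stiffness k = P / y
k = 123 / 1.18
k = 104.24 kN/mm

104.24


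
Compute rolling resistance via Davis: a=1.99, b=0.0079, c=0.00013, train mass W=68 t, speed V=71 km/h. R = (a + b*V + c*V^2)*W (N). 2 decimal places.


b*V = 0.0079 * 71 = 0.5609
c*V^2 = 0.00013 * 5041 = 0.65533
R_per_t = 1.99 + 0.5609 + 0.65533 = 3.20623 N/t
R_total = 3.20623 * 68 = 218.02 N

218.02


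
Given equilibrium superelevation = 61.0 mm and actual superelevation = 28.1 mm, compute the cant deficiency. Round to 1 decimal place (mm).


Cant deficiency = equilibrium cant - actual cant
CD = 61.0 - 28.1
CD = 32.9 mm

32.9


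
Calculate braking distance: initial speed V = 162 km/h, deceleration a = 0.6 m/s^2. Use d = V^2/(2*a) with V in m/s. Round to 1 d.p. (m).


Convert speed: V = 162 / 3.6 = 45.0 m/s
V^2 = 2025.0
d = 2025.0 / (2 * 0.6)
d = 2025.0 / 1.2
d = 1687.5 m

1687.5


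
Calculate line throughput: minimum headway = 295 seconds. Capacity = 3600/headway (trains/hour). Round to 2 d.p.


Capacity = 3600 / headway
Capacity = 3600 / 295
Capacity = 12.20 trains/hour

12.20


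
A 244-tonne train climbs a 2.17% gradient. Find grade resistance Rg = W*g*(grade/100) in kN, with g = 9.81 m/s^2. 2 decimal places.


Rg = W * 9.81 * grade / 100
Rg = 244 * 9.81 * 2.17 / 100
Rg = 2393.64 * 0.0217
Rg = 51.94 kN

51.94


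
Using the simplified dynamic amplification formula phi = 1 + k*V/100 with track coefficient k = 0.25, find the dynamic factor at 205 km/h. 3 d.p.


phi = 1 + k * V / 100
phi = 1 + 0.25 * 205 / 100
phi = 1 + 0.5125
phi = 1.513

1.513


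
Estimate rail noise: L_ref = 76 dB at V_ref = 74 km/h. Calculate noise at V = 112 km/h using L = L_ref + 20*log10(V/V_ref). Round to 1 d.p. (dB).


V/V_ref = 112 / 74 = 1.513514
log10(1.513514) = 0.179986
20 * 0.179986 = 3.5997
L = 76 + 3.5997 = 79.6 dB

79.6


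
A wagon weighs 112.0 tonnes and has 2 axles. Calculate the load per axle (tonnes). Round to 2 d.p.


Load per axle = total weight / number of axles
Load = 112.0 / 2
Load = 56.00 tonnes

56.00


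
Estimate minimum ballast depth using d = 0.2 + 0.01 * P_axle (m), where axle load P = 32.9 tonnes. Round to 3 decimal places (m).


d = 0.2 + 0.01 * 32.9
d = 0.2 + 0.329
d = 0.529 m

0.529


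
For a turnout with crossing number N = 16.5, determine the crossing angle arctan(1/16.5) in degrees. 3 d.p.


1/N = 1/16.5 = 0.060606
angle = arctan(0.060606) = 0.060532 rad
angle = 0.060532 * 180/pi = 3.468 degrees

3.468


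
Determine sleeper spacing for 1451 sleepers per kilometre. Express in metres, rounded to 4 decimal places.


Spacing = 1000 m / number of sleepers
Spacing = 1000 / 1451
Spacing = 0.6892 m

0.6892


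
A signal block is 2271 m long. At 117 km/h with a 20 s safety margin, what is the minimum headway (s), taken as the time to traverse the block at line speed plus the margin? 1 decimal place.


V = 117 / 3.6 = 32.5 m/s
Block traversal time = 2271 / 32.5 = 69.8769 s
Headway = 69.8769 + 20
Headway = 89.9 s

89.9


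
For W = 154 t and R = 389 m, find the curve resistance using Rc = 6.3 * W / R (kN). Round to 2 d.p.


Rc = 6.3 * W / R
Rc = 6.3 * 154 / 389
Rc = 970.2 / 389
Rc = 2.49 kN

2.49


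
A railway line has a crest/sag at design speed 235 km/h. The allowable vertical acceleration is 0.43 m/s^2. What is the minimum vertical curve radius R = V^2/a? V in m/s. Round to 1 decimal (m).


Convert speed: V = 235 / 3.6 = 65.2778 m/s
V^2 = 4261.1883 m^2/s^2
R_v = 4261.1883 / 0.43
R_v = 9909.7 m

9909.7


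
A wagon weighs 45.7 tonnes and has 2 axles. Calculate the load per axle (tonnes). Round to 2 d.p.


Load per axle = total weight / number of axles
Load = 45.7 / 2
Load = 22.85 tonnes

22.85


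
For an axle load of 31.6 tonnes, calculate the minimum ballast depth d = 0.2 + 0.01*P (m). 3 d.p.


d = 0.2 + 0.01 * 31.6
d = 0.2 + 0.316
d = 0.516 m

0.516


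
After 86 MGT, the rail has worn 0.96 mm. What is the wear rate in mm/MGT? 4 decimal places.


Wear rate = total wear / cumulative tonnage
Rate = 0.96 / 86
Rate = 0.0112 mm/MGT

0.0112


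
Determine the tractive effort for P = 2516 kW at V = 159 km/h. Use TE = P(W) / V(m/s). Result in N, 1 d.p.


Convert: P = 2516 kW = 2516000 W
V = 159 / 3.6 = 44.1667 m/s
TE = 2516000 / 44.1667
TE = 56966.0 N

56966.0


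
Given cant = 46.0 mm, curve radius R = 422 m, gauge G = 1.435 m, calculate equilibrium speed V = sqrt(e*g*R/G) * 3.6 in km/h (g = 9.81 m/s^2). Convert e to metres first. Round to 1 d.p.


Convert cant: e = 46.0 mm = 0.0460 m
V_ms = sqrt(0.0460 * 9.81 * 422 / 1.435)
V_ms = sqrt(132.705031) = 11.5198 m/s
V = 11.5198 * 3.6 = 41.5 km/h

41.5


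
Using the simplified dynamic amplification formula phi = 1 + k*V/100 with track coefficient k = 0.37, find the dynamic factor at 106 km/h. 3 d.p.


phi = 1 + k * V / 100
phi = 1 + 0.37 * 106 / 100
phi = 1 + 0.3922
phi = 1.392

1.392


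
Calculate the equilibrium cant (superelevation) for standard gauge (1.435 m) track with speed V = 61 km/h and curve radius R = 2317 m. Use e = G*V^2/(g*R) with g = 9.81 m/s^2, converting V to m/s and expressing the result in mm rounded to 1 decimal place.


Convert speed: V = 61 / 3.6 = 16.9444 m/s
Apply formula: e = 1.435 * 16.9444^2 / (9.81 * 2317)
e = 1.435 * 287.1142 / 22729.77
e = 0.018126 m = 18.1 mm

18.1


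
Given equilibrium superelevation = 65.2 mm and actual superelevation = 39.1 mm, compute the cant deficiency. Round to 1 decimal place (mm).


Cant deficiency = equilibrium cant - actual cant
CD = 65.2 - 39.1
CD = 26.1 mm

26.1


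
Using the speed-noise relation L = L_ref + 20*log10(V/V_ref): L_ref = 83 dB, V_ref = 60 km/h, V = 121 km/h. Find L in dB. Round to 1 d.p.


V/V_ref = 121 / 60 = 2.016667
log10(2.016667) = 0.304634
20 * 0.304634 = 6.0927
L = 83 + 6.0927 = 89.1 dB

89.1


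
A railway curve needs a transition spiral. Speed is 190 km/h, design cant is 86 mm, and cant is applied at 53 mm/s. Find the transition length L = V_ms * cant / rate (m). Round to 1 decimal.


Convert speed: V = 190 / 3.6 = 52.7778 m/s
L = 52.7778 * 86 / 53
L = 4538.8889 / 53
L = 85.6 m

85.6


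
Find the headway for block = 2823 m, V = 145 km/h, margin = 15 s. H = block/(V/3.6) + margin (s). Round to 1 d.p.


V = 145 / 3.6 = 40.2778 m/s
Block traversal time = 2823 / 40.2778 = 70.0883 s
Headway = 70.0883 + 15
Headway = 85.1 s

85.1


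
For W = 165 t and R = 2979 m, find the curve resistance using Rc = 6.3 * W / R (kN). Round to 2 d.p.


Rc = 6.3 * W / R
Rc = 6.3 * 165 / 2979
Rc = 1039.5 / 2979
Rc = 0.35 kN

0.35


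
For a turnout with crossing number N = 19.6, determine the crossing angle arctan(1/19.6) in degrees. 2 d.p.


1/N = 1/19.6 = 0.05102
angle = arctan(0.05102) = 0.050976 rad
angle = 0.050976 * 180/pi = 2.92 degrees

2.92


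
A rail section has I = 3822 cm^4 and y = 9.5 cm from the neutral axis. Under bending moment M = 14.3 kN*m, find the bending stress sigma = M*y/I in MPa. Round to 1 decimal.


Convert units:
M = 14.3 kN*m = 14300000 N*mm
y = 9.5 cm = 95 mm
I = 3822 cm^4 = 38220000 mm^4
sigma = 14300000 * 95 / 38220000
sigma = 35.5 MPa

35.5


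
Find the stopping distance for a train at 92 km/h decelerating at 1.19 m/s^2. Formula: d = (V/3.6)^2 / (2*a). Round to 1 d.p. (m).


Convert speed: V = 92 / 3.6 = 25.5556 m/s
V^2 = 653.0864
d = 653.0864 / (2 * 1.19)
d = 653.0864 / 2.38
d = 274.4 m

274.4


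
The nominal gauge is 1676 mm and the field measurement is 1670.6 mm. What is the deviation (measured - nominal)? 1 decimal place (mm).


Deviation = measured - nominal
Deviation = 1670.6 - 1676
Deviation = -5.4 mm

-5.4


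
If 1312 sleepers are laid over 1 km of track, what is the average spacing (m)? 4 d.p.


Spacing = 1000 m / number of sleepers
Spacing = 1000 / 1312
Spacing = 0.7622 m

0.7622


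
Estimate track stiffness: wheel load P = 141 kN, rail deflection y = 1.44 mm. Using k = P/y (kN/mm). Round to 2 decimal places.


Track stiffness k = P / y
k = 141 / 1.44
k = 97.92 kN/mm

97.92


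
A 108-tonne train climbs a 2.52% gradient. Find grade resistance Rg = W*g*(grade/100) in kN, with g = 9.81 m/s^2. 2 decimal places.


Rg = W * 9.81 * grade / 100
Rg = 108 * 9.81 * 2.52 / 100
Rg = 1059.48 * 0.0252
Rg = 26.70 kN

26.70


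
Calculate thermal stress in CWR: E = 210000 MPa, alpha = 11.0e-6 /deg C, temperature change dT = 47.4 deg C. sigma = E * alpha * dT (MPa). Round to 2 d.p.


sigma = E * alpha * dT
sigma = 210000 * 11.0e-6 * 47.4
sigma = 2.31 * 47.4
sigma = 109.49 MPa

109.49


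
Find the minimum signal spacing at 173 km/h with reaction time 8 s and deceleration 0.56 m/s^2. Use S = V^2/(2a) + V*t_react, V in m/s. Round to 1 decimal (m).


V = 173 / 3.6 = 48.0556 m/s
Braking distance = 48.0556^2 / (2*0.56) = 2061.9075 m
Sighting distance = 48.0556 * 8 = 384.4444 m
S = 2061.9075 + 384.4444 = 2446.4 m

2446.4


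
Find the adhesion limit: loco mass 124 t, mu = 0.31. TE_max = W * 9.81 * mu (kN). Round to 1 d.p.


TE_max = W * g * mu
TE_max = 124 * 9.81 * 0.31
TE_max = 1216.44 * 0.31
TE_max = 377.1 kN

377.1


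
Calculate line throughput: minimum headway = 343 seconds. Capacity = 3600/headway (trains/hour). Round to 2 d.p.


Capacity = 3600 / headway
Capacity = 3600 / 343
Capacity = 10.50 trains/hour

10.50


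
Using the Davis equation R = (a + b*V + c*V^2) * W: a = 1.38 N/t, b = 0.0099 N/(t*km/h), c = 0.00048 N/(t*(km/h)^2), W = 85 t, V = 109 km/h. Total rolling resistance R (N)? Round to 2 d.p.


b*V = 0.0099 * 109 = 1.0791
c*V^2 = 0.00048 * 11881 = 5.70288
R_per_t = 1.38 + 1.0791 + 5.70288 = 8.16198 N/t
R_total = 8.16198 * 85 = 693.77 N

693.77


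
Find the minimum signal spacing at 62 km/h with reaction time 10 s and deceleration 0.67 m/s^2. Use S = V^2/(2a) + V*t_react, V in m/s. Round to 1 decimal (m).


V = 62 / 3.6 = 17.2222 m/s
Braking distance = 17.2222^2 / (2*0.67) = 221.347 m
Sighting distance = 17.2222 * 10 = 172.2222 m
S = 221.347 + 172.2222 = 393.6 m

393.6


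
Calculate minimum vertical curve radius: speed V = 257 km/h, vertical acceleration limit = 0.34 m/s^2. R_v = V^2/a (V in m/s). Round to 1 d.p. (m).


Convert speed: V = 257 / 3.6 = 71.3889 m/s
V^2 = 5096.3735 m^2/s^2
R_v = 5096.3735 / 0.34
R_v = 14989.3 m

14989.3


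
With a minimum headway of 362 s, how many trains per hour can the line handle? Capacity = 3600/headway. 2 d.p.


Capacity = 3600 / headway
Capacity = 3600 / 362
Capacity = 9.94 trains/hour

9.94


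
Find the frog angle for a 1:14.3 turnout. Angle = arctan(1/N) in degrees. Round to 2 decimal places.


1/N = 1/14.3 = 0.06993
angle = arctan(0.06993) = 0.069816 rad
angle = 0.069816 * 180/pi = 4.00 degrees

4.00


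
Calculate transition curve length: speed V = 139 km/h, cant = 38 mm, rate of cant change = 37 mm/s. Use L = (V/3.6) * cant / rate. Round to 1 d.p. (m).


Convert speed: V = 139 / 3.6 = 38.6111 m/s
L = 38.6111 * 38 / 37
L = 1467.2222 / 37
L = 39.7 m

39.7


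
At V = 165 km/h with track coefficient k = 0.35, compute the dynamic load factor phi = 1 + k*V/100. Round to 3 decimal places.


phi = 1 + k * V / 100
phi = 1 + 0.35 * 165 / 100
phi = 1 + 0.5775
phi = 1.578

1.578


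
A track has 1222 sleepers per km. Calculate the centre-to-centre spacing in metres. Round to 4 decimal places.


Spacing = 1000 m / number of sleepers
Spacing = 1000 / 1222
Spacing = 0.8183 m

0.8183


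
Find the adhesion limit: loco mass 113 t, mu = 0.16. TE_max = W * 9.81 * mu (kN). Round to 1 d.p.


TE_max = W * g * mu
TE_max = 113 * 9.81 * 0.16
TE_max = 1108.53 * 0.16
TE_max = 177.4 kN

177.4


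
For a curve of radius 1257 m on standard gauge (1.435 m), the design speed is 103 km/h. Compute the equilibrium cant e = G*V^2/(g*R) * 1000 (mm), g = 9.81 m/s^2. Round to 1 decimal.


Convert speed: V = 103 / 3.6 = 28.6111 m/s
Apply formula: e = 1.435 * 28.6111^2 / (9.81 * 1257)
e = 1.435 * 818.5957 / 12331.17
e = 0.095261 m = 95.3 mm

95.3


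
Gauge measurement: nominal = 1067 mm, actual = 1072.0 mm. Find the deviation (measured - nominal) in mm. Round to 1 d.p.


Deviation = measured - nominal
Deviation = 1072.0 - 1067
Deviation = 5.0 mm

5.0


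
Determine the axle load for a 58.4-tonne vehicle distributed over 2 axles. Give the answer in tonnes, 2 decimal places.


Load per axle = total weight / number of axles
Load = 58.4 / 2
Load = 29.20 tonnes

29.20


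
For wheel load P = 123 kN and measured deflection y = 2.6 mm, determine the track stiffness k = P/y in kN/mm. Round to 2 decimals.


Track stiffness k = P / y
k = 123 / 2.6
k = 47.31 kN/mm

47.31


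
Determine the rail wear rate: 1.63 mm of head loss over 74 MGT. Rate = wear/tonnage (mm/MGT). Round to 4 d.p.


Wear rate = total wear / cumulative tonnage
Rate = 1.63 / 74
Rate = 0.0220 mm/MGT

0.0220


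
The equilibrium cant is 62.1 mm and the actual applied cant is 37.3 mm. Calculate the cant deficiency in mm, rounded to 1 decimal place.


Cant deficiency = equilibrium cant - actual cant
CD = 62.1 - 37.3
CD = 24.8 mm

24.8


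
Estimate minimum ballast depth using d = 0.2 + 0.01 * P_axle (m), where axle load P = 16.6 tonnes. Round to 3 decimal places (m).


d = 0.2 + 0.01 * 16.6
d = 0.2 + 0.166
d = 0.366 m

0.366


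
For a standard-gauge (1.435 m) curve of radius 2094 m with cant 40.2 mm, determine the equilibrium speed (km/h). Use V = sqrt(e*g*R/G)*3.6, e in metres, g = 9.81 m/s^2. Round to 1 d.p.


Convert cant: e = 40.2 mm = 0.0402 m
V_ms = sqrt(0.0402 * 9.81 * 2094 / 1.435)
V_ms = sqrt(575.466222) = 23.9889 m/s
V = 23.9889 * 3.6 = 86.4 km/h

86.4


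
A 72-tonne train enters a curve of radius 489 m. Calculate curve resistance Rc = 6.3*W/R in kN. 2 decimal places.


Rc = 6.3 * W / R
Rc = 6.3 * 72 / 489
Rc = 453.6 / 489
Rc = 0.93 kN

0.93


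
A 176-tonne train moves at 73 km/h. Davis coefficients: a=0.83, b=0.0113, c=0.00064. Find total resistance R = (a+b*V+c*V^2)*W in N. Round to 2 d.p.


b*V = 0.0113 * 73 = 0.8249
c*V^2 = 0.00064 * 5329 = 3.41056
R_per_t = 0.83 + 0.8249 + 3.41056 = 5.06546 N/t
R_total = 5.06546 * 176 = 891.52 N

891.52


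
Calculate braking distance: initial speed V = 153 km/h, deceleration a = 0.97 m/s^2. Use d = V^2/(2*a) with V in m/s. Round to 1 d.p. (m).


Convert speed: V = 153 / 3.6 = 42.5 m/s
V^2 = 1806.25
d = 1806.25 / (2 * 0.97)
d = 1806.25 / 1.94
d = 931.1 m

931.1


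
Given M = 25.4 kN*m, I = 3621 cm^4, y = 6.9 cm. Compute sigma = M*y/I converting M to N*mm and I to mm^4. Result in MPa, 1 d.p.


Convert units:
M = 25.4 kN*m = 25400000 N*mm
y = 6.9 cm = 69 mm
I = 3621 cm^4 = 36210000 mm^4
sigma = 25400000 * 69 / 36210000
sigma = 48.4 MPa

48.4


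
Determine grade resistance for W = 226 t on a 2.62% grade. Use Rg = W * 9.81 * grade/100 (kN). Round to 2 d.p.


Rg = W * 9.81 * grade / 100
Rg = 226 * 9.81 * 2.62 / 100
Rg = 2217.06 * 0.0262
Rg = 58.09 kN

58.09


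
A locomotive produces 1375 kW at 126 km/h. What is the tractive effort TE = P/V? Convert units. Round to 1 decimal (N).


Convert: P = 1375 kW = 1375000 W
V = 126 / 3.6 = 35.0 m/s
TE = 1375000 / 35.0
TE = 39285.7 N

39285.7


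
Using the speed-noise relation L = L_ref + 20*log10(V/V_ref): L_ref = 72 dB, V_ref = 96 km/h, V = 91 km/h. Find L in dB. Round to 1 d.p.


V/V_ref = 91 / 96 = 0.947917
log10(0.947917) = -0.02323
20 * -0.02323 = -0.4646
L = 72 + -0.4646 = 71.5 dB

71.5


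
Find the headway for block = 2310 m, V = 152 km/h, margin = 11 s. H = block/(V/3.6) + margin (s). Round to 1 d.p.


V = 152 / 3.6 = 42.2222 m/s
Block traversal time = 2310 / 42.2222 = 54.7105 s
Headway = 54.7105 + 11
Headway = 65.7 s

65.7


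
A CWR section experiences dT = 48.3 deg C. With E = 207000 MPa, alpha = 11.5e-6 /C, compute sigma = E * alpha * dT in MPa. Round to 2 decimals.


sigma = E * alpha * dT
sigma = 207000 * 11.5e-6 * 48.3
sigma = 2.3805 * 48.3
sigma = 114.98 MPa

114.98


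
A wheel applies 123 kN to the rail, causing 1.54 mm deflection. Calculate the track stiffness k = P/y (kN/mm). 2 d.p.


Track stiffness k = P / y
k = 123 / 1.54
k = 79.87 kN/mm

79.87


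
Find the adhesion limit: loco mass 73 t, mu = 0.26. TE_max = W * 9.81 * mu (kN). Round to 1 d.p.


TE_max = W * g * mu
TE_max = 73 * 9.81 * 0.26
TE_max = 716.13 * 0.26
TE_max = 186.2 kN

186.2


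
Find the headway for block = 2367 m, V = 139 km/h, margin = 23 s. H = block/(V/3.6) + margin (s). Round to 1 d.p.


V = 139 / 3.6 = 38.6111 m/s
Block traversal time = 2367 / 38.6111 = 61.3036 s
Headway = 61.3036 + 23
Headway = 84.3 s

84.3


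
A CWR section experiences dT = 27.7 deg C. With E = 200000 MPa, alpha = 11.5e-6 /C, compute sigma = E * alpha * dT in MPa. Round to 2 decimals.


sigma = E * alpha * dT
sigma = 200000 * 11.5e-6 * 27.7
sigma = 2.3 * 27.7
sigma = 63.71 MPa

63.71


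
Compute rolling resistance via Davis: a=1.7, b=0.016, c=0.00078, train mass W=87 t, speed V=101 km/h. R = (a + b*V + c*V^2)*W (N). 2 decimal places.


b*V = 0.016 * 101 = 1.616
c*V^2 = 0.00078 * 10201 = 7.95678
R_per_t = 1.7 + 1.616 + 7.95678 = 11.27278 N/t
R_total = 11.27278 * 87 = 980.73 N

980.73


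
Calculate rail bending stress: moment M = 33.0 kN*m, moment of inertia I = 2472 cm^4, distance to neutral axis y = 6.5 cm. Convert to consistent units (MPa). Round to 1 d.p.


Convert units:
M = 33.0 kN*m = 33000000 N*mm
y = 6.5 cm = 65 mm
I = 2472 cm^4 = 24720000 mm^4
sigma = 33000000 * 65 / 24720000
sigma = 86.8 MPa

86.8


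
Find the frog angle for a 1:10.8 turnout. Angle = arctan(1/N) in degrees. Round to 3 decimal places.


1/N = 1/10.8 = 0.092593
angle = arctan(0.092593) = 0.092329 rad
angle = 0.092329 * 180/pi = 5.290 degrees

5.290


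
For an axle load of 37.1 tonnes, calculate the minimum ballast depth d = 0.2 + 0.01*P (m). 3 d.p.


d = 0.2 + 0.01 * 37.1
d = 0.2 + 0.371
d = 0.571 m

0.571


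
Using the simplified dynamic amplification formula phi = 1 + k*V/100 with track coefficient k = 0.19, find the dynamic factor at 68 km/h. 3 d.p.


phi = 1 + k * V / 100
phi = 1 + 0.19 * 68 / 100
phi = 1 + 0.1292
phi = 1.129

1.129


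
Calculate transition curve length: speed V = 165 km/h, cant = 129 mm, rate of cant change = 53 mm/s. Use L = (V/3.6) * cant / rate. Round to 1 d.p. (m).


Convert speed: V = 165 / 3.6 = 45.8333 m/s
L = 45.8333 * 129 / 53
L = 5912.5 / 53
L = 111.6 m

111.6


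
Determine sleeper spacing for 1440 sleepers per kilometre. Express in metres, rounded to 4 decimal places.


Spacing = 1000 m / number of sleepers
Spacing = 1000 / 1440
Spacing = 0.6944 m

0.6944


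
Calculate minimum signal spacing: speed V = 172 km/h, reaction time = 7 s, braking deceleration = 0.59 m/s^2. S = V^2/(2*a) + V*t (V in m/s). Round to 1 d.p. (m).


V = 172 / 3.6 = 47.7778 m/s
Braking distance = 47.7778^2 / (2*0.59) = 1934.5051 m
Sighting distance = 47.7778 * 7 = 334.4444 m
S = 1934.5051 + 334.4444 = 2268.9 m

2268.9


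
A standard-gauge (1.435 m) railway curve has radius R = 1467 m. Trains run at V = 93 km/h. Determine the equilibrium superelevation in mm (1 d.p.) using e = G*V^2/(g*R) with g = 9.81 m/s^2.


Convert speed: V = 93 / 3.6 = 25.8333 m/s
Apply formula: e = 1.435 * 25.8333^2 / (9.81 * 1467)
e = 1.435 * 667.3611 / 14391.27
e = 0.066545 m = 66.5 mm

66.5


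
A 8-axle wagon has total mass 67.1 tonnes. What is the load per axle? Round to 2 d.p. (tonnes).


Load per axle = total weight / number of axles
Load = 67.1 / 8
Load = 8.39 tonnes

8.39


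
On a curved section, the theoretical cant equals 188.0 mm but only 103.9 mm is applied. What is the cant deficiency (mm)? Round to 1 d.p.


Cant deficiency = equilibrium cant - actual cant
CD = 188.0 - 103.9
CD = 84.1 mm

84.1


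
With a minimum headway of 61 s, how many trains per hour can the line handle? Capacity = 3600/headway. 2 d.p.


Capacity = 3600 / headway
Capacity = 3600 / 61
Capacity = 59.02 trains/hour

59.02


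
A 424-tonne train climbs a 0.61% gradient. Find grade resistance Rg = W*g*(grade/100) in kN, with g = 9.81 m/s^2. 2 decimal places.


Rg = W * 9.81 * grade / 100
Rg = 424 * 9.81 * 0.61 / 100
Rg = 4159.44 * 0.0061
Rg = 25.37 kN

25.37


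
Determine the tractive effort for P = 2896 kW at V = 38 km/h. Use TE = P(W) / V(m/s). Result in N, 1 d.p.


Convert: P = 2896 kW = 2896000 W
V = 38 / 3.6 = 10.5556 m/s
TE = 2896000 / 10.5556
TE = 274357.9 N

274357.9


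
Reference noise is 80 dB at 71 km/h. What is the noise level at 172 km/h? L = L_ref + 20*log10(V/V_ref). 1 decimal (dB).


V/V_ref = 172 / 71 = 2.422535
log10(2.422535) = 0.38427
20 * 0.38427 = 7.6854
L = 80 + 7.6854 = 87.7 dB

87.7


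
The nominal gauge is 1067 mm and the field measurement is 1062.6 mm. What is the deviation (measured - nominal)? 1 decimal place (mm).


Deviation = measured - nominal
Deviation = 1062.6 - 1067
Deviation = -4.4 mm

-4.4


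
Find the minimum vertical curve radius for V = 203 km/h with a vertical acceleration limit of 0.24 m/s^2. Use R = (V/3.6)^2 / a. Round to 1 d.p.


Convert speed: V = 203 / 3.6 = 56.3889 m/s
V^2 = 3179.7068 m^2/s^2
R_v = 3179.7068 / 0.24
R_v = 13248.8 m

13248.8


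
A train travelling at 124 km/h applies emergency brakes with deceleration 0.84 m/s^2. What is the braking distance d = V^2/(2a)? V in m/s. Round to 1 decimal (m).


Convert speed: V = 124 / 3.6 = 34.4444 m/s
V^2 = 1186.4198
d = 1186.4198 / (2 * 0.84)
d = 1186.4198 / 1.68
d = 706.2 m

706.2


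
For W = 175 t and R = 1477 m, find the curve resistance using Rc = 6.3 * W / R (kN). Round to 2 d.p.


Rc = 6.3 * W / R
Rc = 6.3 * 175 / 1477
Rc = 1102.5 / 1477
Rc = 0.75 kN

0.75


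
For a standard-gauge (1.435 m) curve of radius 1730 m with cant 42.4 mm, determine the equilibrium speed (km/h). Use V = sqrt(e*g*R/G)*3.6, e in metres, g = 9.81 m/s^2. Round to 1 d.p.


Convert cant: e = 42.4 mm = 0.0424 m
V_ms = sqrt(0.0424 * 9.81 * 1730 / 1.435)
V_ms = sqrt(501.451652) = 22.3931 m/s
V = 22.3931 * 3.6 = 80.6 km/h

80.6


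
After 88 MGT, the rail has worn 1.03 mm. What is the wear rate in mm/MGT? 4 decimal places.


Wear rate = total wear / cumulative tonnage
Rate = 1.03 / 88
Rate = 0.0117 mm/MGT

0.0117


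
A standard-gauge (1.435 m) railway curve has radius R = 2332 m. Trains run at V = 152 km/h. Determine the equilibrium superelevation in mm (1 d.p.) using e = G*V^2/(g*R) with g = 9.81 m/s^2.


Convert speed: V = 152 / 3.6 = 42.2222 m/s
Apply formula: e = 1.435 * 42.2222^2 / (9.81 * 2332)
e = 1.435 * 1782.716 / 22876.92
e = 0.111824 m = 111.8 mm

111.8


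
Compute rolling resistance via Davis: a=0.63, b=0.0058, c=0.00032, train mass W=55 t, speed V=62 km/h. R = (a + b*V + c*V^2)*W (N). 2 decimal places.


b*V = 0.0058 * 62 = 0.3596
c*V^2 = 0.00032 * 3844 = 1.23008
R_per_t = 0.63 + 0.3596 + 1.23008 = 2.21968 N/t
R_total = 2.21968 * 55 = 122.08 N

122.08


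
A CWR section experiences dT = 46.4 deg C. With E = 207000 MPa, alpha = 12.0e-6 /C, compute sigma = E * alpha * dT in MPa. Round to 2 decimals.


sigma = E * alpha * dT
sigma = 207000 * 12.0e-6 * 46.4
sigma = 2.484 * 46.4
sigma = 115.26 MPa

115.26


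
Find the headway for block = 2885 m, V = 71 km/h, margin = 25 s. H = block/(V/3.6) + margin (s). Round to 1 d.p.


V = 71 / 3.6 = 19.7222 m/s
Block traversal time = 2885 / 19.7222 = 146.2817 s
Headway = 146.2817 + 25
Headway = 171.3 s

171.3


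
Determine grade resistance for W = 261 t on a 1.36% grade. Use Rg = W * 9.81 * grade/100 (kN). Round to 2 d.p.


Rg = W * 9.81 * grade / 100
Rg = 261 * 9.81 * 1.36 / 100
Rg = 2560.41 * 0.0136
Rg = 34.82 kN

34.82
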